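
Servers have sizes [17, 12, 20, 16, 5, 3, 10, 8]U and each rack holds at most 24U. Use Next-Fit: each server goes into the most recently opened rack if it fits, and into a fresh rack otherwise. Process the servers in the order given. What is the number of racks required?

5

Put 17U in rack 1; 7U remain.
Put 12U in rack 2; 12U remain.
Put 20U in rack 3; 4U remain.
Put 16U in rack 4; 8U remain.
Put 5U in rack 4; 3U remain.
Put 3U in rack 4; 0U remain.
Put 10U in rack 5; 14U remain.
Put 8U in rack 5; 6U remain.
Final racks: [17] [12] [20] [16,5,3] [10,8].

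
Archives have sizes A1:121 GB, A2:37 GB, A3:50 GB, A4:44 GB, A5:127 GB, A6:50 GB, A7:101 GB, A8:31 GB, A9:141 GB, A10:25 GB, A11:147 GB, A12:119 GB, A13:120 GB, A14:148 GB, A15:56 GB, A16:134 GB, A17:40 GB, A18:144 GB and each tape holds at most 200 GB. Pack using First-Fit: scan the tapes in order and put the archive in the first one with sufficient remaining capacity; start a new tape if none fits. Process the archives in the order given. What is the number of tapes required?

11

A1 (121 GB) → tape 1 (remaining 79 GB)
A2 (37 GB) → tape 1 (remaining 42 GB)
A3 (50 GB) → tape 2 (remaining 150 GB)
A4 (44 GB) → tape 2 (remaining 106 GB)
A5 (127 GB) → tape 3 (remaining 73 GB)
A6 (50 GB) → tape 2 (remaining 56 GB)
A7 (101 GB) → tape 4 (remaining 99 GB)
A8 (31 GB) → tape 1 (remaining 11 GB)
A9 (141 GB) → tape 5 (remaining 59 GB)
A10 (25 GB) → tape 2 (remaining 31 GB)
A11 (147 GB) → tape 6 (remaining 53 GB)
A12 (119 GB) → tape 7 (remaining 81 GB)
A13 (120 GB) → tape 8 (remaining 80 GB)
A14 (148 GB) → tape 9 (remaining 52 GB)
A15 (56 GB) → tape 3 (remaining 17 GB)
A16 (134 GB) → tape 10 (remaining 66 GB)
A17 (40 GB) → tape 4 (remaining 59 GB)
A18 (144 GB) → tape 11 (remaining 56 GB)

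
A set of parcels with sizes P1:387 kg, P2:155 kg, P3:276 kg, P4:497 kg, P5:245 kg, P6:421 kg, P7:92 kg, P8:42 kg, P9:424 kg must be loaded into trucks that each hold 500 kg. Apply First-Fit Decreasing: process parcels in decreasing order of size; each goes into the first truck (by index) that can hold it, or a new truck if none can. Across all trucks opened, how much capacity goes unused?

461

Sorted descending: 497, 424, 421, 387, 276, 245, 155, 92, 42.
truck 1: place 497 kg, 3 kg left
truck 2: place 424 kg, 76 kg left
truck 3: place 421 kg, 79 kg left
truck 4: place 387 kg, 113 kg left
truck 5: place 276 kg, 224 kg left
truck 6: place 245 kg, 255 kg left
truck 5: place 155 kg, 69 kg left
truck 4: place 92 kg, 21 kg left
truck 2: place 42 kg, 34 kg left
6 trucks × 500 kg = 3000 kg; used 2539 kg; unused 461 kg.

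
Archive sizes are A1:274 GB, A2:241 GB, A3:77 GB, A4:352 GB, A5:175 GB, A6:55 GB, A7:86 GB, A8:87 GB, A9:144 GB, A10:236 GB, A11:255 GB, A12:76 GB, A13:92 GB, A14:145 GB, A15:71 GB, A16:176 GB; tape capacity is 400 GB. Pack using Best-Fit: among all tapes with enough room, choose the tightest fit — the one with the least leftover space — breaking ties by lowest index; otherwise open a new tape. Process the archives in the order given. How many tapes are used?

7 tapes

Put A1 (274 GB) in tape 1; 126 GB remain.
Put A2 (241 GB) in tape 2; 159 GB remain.
Put A3 (77 GB) in tape 1; 49 GB remain.
Put A4 (352 GB) in tape 3; 48 GB remain.
Put A5 (175 GB) in tape 4; 225 GB remain.
Put A6 (55 GB) in tape 2; 104 GB remain.
Put A7 (86 GB) in tape 2; 18 GB remain.
Put A8 (87 GB) in tape 4; 138 GB remain.
Put A9 (144 GB) in tape 5; 256 GB remain.
Put A10 (236 GB) in tape 5; 20 GB remain.
Put A11 (255 GB) in tape 6; 145 GB remain.
Put A12 (76 GB) in tape 4; 62 GB remain.
Put A13 (92 GB) in tape 6; 53 GB remain.
Put A14 (145 GB) in tape 7; 255 GB remain.
Put A15 (71 GB) in tape 7; 184 GB remain.
Put A16 (176 GB) in tape 7; 8 GB remain.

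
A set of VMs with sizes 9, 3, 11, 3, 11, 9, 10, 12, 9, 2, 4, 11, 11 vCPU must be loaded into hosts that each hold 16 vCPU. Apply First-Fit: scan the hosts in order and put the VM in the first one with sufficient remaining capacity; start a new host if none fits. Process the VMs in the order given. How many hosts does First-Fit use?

9 hosts

9 vCPU → host 1 (remaining 7 vCPU)
3 vCPU → host 1 (remaining 4 vCPU)
11 vCPU → host 2 (remaining 5 vCPU)
3 vCPU → host 1 (remaining 1 vCPU)
11 vCPU → host 3 (remaining 5 vCPU)
9 vCPU → host 4 (remaining 7 vCPU)
10 vCPU → host 5 (remaining 6 vCPU)
12 vCPU → host 6 (remaining 4 vCPU)
9 vCPU → host 7 (remaining 7 vCPU)
2 vCPU → host 2 (remaining 3 vCPU)
4 vCPU → host 3 (remaining 1 vCPU)
11 vCPU → host 8 (remaining 5 vCPU)
11 vCPU → host 9 (remaining 5 vCPU)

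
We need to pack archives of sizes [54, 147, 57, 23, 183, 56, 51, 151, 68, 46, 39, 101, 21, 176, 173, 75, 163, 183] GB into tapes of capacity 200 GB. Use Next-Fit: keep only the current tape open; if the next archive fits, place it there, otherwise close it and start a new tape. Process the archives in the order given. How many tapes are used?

tape 1: place 54 GB, 146 GB left
tape 2: place 147 GB, 53 GB left
tape 3: place 57 GB, 143 GB left
tape 3: place 23 GB, 120 GB left
tape 4: place 183 GB, 17 GB left
tape 5: place 56 GB, 144 GB left
tape 5: place 51 GB, 93 GB left
tape 6: place 151 GB, 49 GB left
tape 7: place 68 GB, 132 GB left
tape 7: place 46 GB, 86 GB left
tape 7: place 39 GB, 47 GB left
tape 8: place 101 GB, 99 GB left
tape 8: place 21 GB, 78 GB left
tape 9: place 176 GB, 24 GB left
tape 10: place 173 GB, 27 GB left
tape 11: place 75 GB, 125 GB left
tape 12: place 163 GB, 37 GB left
tape 13: place 183 GB, 17 GB left
Final tapes: [54] [147] [57,23] [183] [56,51] [151] [68,46,39] [101,21] [176] [173] [75] [163] [183].

13 tapes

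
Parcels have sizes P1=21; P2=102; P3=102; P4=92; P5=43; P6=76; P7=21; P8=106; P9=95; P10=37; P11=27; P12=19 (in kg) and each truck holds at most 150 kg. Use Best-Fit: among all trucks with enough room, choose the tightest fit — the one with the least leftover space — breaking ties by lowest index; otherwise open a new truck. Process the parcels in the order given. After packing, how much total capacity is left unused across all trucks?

159

truck 1: place P1 (21 kg), 129 kg left
truck 1: place P2 (102 kg), 27 kg left
truck 2: place P3 (102 kg), 48 kg left
truck 3: place P4 (92 kg), 58 kg left
truck 2: place P5 (43 kg), 5 kg left
truck 4: place P6 (76 kg), 74 kg left
truck 1: place P7 (21 kg), 6 kg left
truck 5: place P8 (106 kg), 44 kg left
truck 6: place P9 (95 kg), 55 kg left
truck 5: place P10 (37 kg), 7 kg left
truck 6: place P11 (27 kg), 28 kg left
truck 6: place P12 (19 kg), 9 kg left
6 trucks × 150 kg = 900 kg; used 741 kg; unused 159 kg.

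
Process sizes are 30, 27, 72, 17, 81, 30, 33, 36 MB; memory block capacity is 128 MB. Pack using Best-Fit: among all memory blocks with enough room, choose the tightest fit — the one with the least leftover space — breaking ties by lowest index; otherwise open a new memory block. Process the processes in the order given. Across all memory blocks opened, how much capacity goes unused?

Put 30 MB in memory block 1; 98 MB remain.
Put 27 MB in memory block 1; 71 MB remain.
Put 72 MB in memory block 2; 56 MB remain.
Put 17 MB in memory block 2; 39 MB remain.
Put 81 MB in memory block 3; 47 MB remain.
Put 30 MB in memory block 2; 9 MB remain.
Put 33 MB in memory block 3; 14 MB remain.
Put 36 MB in memory block 1; 35 MB remain.
3 memory blocks × 128 MB = 384 MB; used 326 MB; unused 58 MB.

58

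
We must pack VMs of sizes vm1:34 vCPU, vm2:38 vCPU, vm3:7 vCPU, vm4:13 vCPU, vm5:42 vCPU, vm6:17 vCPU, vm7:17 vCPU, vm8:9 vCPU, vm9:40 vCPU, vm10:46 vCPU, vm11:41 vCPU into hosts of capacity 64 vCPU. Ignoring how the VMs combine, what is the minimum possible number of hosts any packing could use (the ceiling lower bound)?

Total size = 34 + 38 + 7 + 13 + 42 + 17 + 17 + 9 + 40 + 46 + 41 = 304 vCPU.
⌈304 / 64⌉ = 5.

5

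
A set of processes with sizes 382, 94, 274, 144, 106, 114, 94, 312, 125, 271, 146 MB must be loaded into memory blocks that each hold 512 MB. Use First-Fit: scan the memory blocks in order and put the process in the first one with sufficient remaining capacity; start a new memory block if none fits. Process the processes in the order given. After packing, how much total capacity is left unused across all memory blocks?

498

memory block 1: place 382 MB, 130 MB left
memory block 1: place 94 MB, 36 MB left
memory block 2: place 274 MB, 238 MB left
memory block 2: place 144 MB, 94 MB left
memory block 3: place 106 MB, 406 MB left
memory block 3: place 114 MB, 292 MB left
memory block 2: place 94 MB, 0 MB left
memory block 4: place 312 MB, 200 MB left
memory block 3: place 125 MB, 167 MB left
memory block 5: place 271 MB, 241 MB left
memory block 3: place 146 MB, 21 MB left
5 memory blocks × 512 MB = 2560 MB; used 2062 MB; unused 498 MB.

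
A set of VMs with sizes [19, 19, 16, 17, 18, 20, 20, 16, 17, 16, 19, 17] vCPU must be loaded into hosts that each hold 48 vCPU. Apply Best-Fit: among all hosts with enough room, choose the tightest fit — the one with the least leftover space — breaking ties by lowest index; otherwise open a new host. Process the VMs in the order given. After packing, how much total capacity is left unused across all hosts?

74

19 vCPU → host 1 (remaining 29 vCPU)
19 vCPU → host 1 (remaining 10 vCPU)
16 vCPU → host 2 (remaining 32 vCPU)
17 vCPU → host 2 (remaining 15 vCPU)
18 vCPU → host 3 (remaining 30 vCPU)
20 vCPU → host 3 (remaining 10 vCPU)
20 vCPU → host 4 (remaining 28 vCPU)
16 vCPU → host 4 (remaining 12 vCPU)
17 vCPU → host 5 (remaining 31 vCPU)
16 vCPU → host 5 (remaining 15 vCPU)
19 vCPU → host 6 (remaining 29 vCPU)
17 vCPU → host 6 (remaining 12 vCPU)
6 hosts × 48 vCPU = 288 vCPU; used 214 vCPU; unused 74 vCPU.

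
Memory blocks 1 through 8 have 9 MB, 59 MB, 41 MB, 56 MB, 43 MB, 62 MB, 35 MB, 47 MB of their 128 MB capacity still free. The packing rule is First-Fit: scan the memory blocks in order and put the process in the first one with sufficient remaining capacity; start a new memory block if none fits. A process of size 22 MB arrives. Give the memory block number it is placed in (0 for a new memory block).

2

Memory blocks with room: memory block 2 (59 MB), memory block 3 (41 MB), memory block 4 (56 MB), memory block 5 (43 MB), memory block 6 (62 MB), memory block 7 (35 MB), memory block 8 (47 MB).
The first with room is memory block 2.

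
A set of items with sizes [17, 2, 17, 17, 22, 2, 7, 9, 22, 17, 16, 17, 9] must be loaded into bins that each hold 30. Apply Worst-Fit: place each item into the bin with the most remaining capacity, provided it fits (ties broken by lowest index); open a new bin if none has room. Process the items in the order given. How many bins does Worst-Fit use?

8 bins

17 → bin 1 (remaining 13)
2 → bin 1 (remaining 11)
17 → bin 2 (remaining 13)
17 → bin 3 (remaining 13)
22 → bin 4 (remaining 8)
2 → bin 2 (remaining 11)
7 → bin 3 (remaining 6)
9 → bin 1 (remaining 2)
22 → bin 5 (remaining 8)
17 → bin 6 (remaining 13)
16 → bin 7 (remaining 14)
17 → bin 8 (remaining 13)
9 → bin 7 (remaining 5)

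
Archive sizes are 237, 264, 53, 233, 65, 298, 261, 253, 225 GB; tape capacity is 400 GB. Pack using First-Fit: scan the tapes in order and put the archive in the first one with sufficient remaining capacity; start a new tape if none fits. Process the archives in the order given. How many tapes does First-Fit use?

237 GB → tape 1 (remaining 163 GB)
264 GB → tape 2 (remaining 136 GB)
53 GB → tape 1 (remaining 110 GB)
233 GB → tape 3 (remaining 167 GB)
65 GB → tape 1 (remaining 45 GB)
298 GB → tape 4 (remaining 102 GB)
261 GB → tape 5 (remaining 139 GB)
253 GB → tape 6 (remaining 147 GB)
225 GB → tape 7 (remaining 175 GB)
Final tapes: [237,53,65] [264] [233] [298] [261] [253] [225].

7 tapes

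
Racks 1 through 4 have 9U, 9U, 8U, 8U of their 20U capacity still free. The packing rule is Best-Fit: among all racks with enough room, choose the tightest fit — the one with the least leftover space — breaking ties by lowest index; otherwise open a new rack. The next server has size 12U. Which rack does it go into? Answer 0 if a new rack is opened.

No rack has ≥ 12U free, so a new rack is opened.

0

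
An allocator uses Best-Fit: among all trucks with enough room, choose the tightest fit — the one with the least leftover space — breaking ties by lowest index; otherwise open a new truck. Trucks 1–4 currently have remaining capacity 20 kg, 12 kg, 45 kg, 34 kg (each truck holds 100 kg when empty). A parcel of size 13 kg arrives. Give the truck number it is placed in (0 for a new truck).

Trucks with room: truck 1 (20 kg), truck 3 (45 kg), truck 4 (34 kg).
Tightest fit is truck 1 with 20 kg free.

1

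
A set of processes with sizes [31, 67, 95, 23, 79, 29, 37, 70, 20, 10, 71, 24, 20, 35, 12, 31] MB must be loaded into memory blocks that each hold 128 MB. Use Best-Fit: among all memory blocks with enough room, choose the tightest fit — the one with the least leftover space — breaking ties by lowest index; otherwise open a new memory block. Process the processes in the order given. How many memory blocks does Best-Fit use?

6

Put 31 MB in memory block 1; 97 MB remain.
Put 67 MB in memory block 1; 30 MB remain.
Put 95 MB in memory block 2; 33 MB remain.
Put 23 MB in memory block 1; 7 MB remain.
Put 79 MB in memory block 3; 49 MB remain.
Put 29 MB in memory block 2; 4 MB remain.
Put 37 MB in memory block 3; 12 MB remain.
Put 70 MB in memory block 4; 58 MB remain.
Put 20 MB in memory block 4; 38 MB remain.
Put 10 MB in memory block 3; 2 MB remain.
Put 71 MB in memory block 5; 57 MB remain.
Put 24 MB in memory block 4; 14 MB remain.
Put 20 MB in memory block 5; 37 MB remain.
Put 35 MB in memory block 5; 2 MB remain.
Put 12 MB in memory block 4; 2 MB remain.
Put 31 MB in memory block 6; 97 MB remain.
Final memory blocks: [31,67,23] [95,29] [79,37,10] [70,20,24,12] [71,20,35] [31].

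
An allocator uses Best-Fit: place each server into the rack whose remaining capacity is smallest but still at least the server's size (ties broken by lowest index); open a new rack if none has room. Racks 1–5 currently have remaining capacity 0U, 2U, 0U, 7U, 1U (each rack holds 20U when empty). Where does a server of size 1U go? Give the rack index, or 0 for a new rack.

Racks with room: rack 2 (2U), rack 4 (7U), rack 5 (1U).
Tightest fit is rack 5 with 1U free.

5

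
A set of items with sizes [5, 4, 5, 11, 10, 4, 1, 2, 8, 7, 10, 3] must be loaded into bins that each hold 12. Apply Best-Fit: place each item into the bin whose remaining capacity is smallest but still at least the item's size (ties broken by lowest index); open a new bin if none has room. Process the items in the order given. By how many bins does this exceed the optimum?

Best-Fit: [5,4,3] [5,4] [11,1] [10,2] [8] [7] [10] → 7 bins.
Total size 70; any packing needs at least ⌈70/12⌉ = 6 bins.
An optimal packing achieves that bound: [11,1] [10,2] [10] [8,4] [7,5] [5,4,3] → 6 bins.
Excess: 7 − 6 = 1.

1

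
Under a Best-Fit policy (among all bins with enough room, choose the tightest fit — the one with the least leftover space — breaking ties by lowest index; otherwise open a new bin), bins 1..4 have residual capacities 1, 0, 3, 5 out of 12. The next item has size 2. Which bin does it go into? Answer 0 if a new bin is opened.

Bins with room: bin 3 (3), bin 4 (5).
Tightest fit is bin 3 with 3 free.

3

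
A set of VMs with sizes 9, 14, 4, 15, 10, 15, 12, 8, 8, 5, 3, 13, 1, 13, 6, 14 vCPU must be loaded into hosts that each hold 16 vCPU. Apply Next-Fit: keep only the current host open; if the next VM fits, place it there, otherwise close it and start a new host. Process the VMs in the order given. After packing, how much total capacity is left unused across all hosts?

58

9 vCPU → host 1 (remaining 7 vCPU)
14 vCPU → host 2 (remaining 2 vCPU)
4 vCPU → host 3 (remaining 12 vCPU)
15 vCPU → host 4 (remaining 1 vCPU)
10 vCPU → host 5 (remaining 6 vCPU)
15 vCPU → host 6 (remaining 1 vCPU)
12 vCPU → host 7 (remaining 4 vCPU)
8 vCPU → host 8 (remaining 8 vCPU)
8 vCPU → host 8 (remaining 0 vCPU)
5 vCPU → host 9 (remaining 11 vCPU)
3 vCPU → host 9 (remaining 8 vCPU)
13 vCPU → host 10 (remaining 3 vCPU)
1 vCPU → host 10 (remaining 2 vCPU)
13 vCPU → host 11 (remaining 3 vCPU)
6 vCPU → host 12 (remaining 10 vCPU)
14 vCPU → host 13 (remaining 2 vCPU)
13 hosts × 16 vCPU = 208 vCPU; used 150 vCPU; unused 58 vCPU.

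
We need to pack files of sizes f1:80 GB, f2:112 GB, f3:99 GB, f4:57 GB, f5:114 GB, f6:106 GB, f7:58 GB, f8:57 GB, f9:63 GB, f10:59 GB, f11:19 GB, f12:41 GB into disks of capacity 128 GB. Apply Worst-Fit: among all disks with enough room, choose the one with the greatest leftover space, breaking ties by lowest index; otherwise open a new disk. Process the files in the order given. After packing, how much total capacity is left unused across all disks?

f1 (80 GB) → disk 1 (remaining 48 GB)
f2 (112 GB) → disk 2 (remaining 16 GB)
f3 (99 GB) → disk 3 (remaining 29 GB)
f4 (57 GB) → disk 4 (remaining 71 GB)
f5 (114 GB) → disk 5 (remaining 14 GB)
f6 (106 GB) → disk 6 (remaining 22 GB)
f7 (58 GB) → disk 4 (remaining 13 GB)
f8 (57 GB) → disk 7 (remaining 71 GB)
f9 (63 GB) → disk 7 (remaining 8 GB)
f10 (59 GB) → disk 8 (remaining 69 GB)
f11 (19 GB) → disk 8 (remaining 50 GB)
f12 (41 GB) → disk 8 (remaining 9 GB)
8 disks × 128 GB = 1024 GB; used 865 GB; unused 159 GB.

159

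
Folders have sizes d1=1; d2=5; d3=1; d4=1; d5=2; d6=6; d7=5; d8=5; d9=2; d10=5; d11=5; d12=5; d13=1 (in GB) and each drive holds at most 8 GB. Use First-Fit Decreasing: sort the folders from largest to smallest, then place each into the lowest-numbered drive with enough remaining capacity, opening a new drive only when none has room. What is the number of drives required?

Sorted descending: 6, 5, 5, 5, 5, 5, 5, 2, 2, 1, 1, 1, 1.
drive 1: place 6 GB, 2 GB left
drive 2: place 5 GB, 3 GB left
drive 3: place 5 GB, 3 GB left
drive 4: place 5 GB, 3 GB left
drive 5: place 5 GB, 3 GB left
drive 6: place 5 GB, 3 GB left
drive 7: place 5 GB, 3 GB left
drive 1: place 2 GB, 0 GB left
drive 2: place 2 GB, 1 GB left
drive 2: place 1 GB, 0 GB left
drive 3: place 1 GB, 2 GB left
drive 3: place 1 GB, 1 GB left
drive 3: place 1 GB, 0 GB left
Final drives: [6,2] [5,2,1] [5,1,1,1] [5] [5] [5] [5].

7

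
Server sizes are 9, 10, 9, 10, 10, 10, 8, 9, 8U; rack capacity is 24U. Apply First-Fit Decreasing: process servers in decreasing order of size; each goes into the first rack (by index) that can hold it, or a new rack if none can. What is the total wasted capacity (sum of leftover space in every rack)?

37

Sorted descending: 10, 10, 10, 10, 9, 9, 9, 8, 8.
rack 1: place 10U, 14U left
rack 1: place 10U, 4U left
rack 2: place 10U, 14U left
rack 2: place 10U, 4U left
rack 3: place 9U, 15U left
rack 3: place 9U, 6U left
rack 4: place 9U, 15U left
rack 4: place 8U, 7U left
rack 5: place 8U, 16U left
5 racks × 24U = 120U; used 83U; unused 37U.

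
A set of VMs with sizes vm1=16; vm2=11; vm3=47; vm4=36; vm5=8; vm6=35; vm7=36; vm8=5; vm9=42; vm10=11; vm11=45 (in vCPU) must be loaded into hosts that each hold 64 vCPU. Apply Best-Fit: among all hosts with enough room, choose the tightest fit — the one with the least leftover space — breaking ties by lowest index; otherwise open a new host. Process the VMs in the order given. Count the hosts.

host 1: place vm1 (16 vCPU), 48 vCPU left
host 1: place vm2 (11 vCPU), 37 vCPU left
host 2: place vm3 (47 vCPU), 17 vCPU left
host 1: place vm4 (36 vCPU), 1 vCPU left
host 2: place vm5 (8 vCPU), 9 vCPU left
host 3: place vm6 (35 vCPU), 29 vCPU left
host 4: place vm7 (36 vCPU), 28 vCPU left
host 2: place vm8 (5 vCPU), 4 vCPU left
host 5: place vm9 (42 vCPU), 22 vCPU left
host 5: place vm10 (11 vCPU), 11 vCPU left
host 6: place vm11 (45 vCPU), 19 vCPU left

6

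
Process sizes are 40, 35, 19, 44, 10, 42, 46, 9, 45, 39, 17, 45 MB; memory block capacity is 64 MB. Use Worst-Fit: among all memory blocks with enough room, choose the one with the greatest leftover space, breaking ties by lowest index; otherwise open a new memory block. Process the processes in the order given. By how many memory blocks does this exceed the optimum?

Worst-Fit: [40,10] [35,19] [44] [42,9] [46] [45] [39,17] [45] → 8 memory blocks.
8 processes exceed 32 MB (half the capacity), and no two of those can share a memory block, so at least 8 memory blocks are needed.
So 8 is already optimal.

0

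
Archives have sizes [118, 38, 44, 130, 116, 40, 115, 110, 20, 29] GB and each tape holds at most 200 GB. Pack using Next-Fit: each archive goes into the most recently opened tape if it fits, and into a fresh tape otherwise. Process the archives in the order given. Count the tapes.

5

Put 118 GB in tape 1; 82 GB remain.
Put 38 GB in tape 1; 44 GB remain.
Put 44 GB in tape 1; 0 GB remain.
Put 130 GB in tape 2; 70 GB remain.
Put 116 GB in tape 3; 84 GB remain.
Put 40 GB in tape 3; 44 GB remain.
Put 115 GB in tape 4; 85 GB remain.
Put 110 GB in tape 5; 90 GB remain.
Put 20 GB in tape 5; 70 GB remain.
Put 29 GB in tape 5; 41 GB remain.
Final tapes: [118,38,44] [130] [116,40] [115] [110,20,29].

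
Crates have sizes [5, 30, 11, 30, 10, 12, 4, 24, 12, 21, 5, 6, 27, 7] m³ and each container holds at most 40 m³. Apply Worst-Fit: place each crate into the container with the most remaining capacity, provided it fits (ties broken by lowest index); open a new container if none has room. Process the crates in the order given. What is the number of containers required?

container 1: place 5 m³, 35 m³ left
container 1: place 30 m³, 5 m³ left
container 2: place 11 m³, 29 m³ left
container 3: place 30 m³, 10 m³ left
container 2: place 10 m³, 19 m³ left
container 2: place 12 m³, 7 m³ left
container 3: place 4 m³, 6 m³ left
container 4: place 24 m³, 16 m³ left
container 4: place 12 m³, 4 m³ left
container 5: place 21 m³, 19 m³ left
container 5: place 5 m³, 14 m³ left
container 5: place 6 m³, 8 m³ left
container 6: place 27 m³, 13 m³ left
container 6: place 7 m³, 6 m³ left
Final containers: [5,30] [11,10,12] [30,4] [24,12] [21,5,6] [27,7].

6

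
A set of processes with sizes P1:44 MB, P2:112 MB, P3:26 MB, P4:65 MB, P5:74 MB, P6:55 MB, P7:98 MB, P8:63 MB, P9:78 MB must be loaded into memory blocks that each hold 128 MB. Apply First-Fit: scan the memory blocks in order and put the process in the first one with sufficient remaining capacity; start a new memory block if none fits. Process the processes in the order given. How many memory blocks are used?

memory block 1: place P1 (44 MB), 84 MB left
memory block 2: place P2 (112 MB), 16 MB left
memory block 1: place P3 (26 MB), 58 MB left
memory block 3: place P4 (65 MB), 63 MB left
memory block 4: place P5 (74 MB), 54 MB left
memory block 1: place P6 (55 MB), 3 MB left
memory block 5: place P7 (98 MB), 30 MB left
memory block 3: place P8 (63 MB), 0 MB left
memory block 6: place P9 (78 MB), 50 MB left
Final memory blocks: [44,26,55] [112] [65,63] [74] [98] [78].

6 memory blocks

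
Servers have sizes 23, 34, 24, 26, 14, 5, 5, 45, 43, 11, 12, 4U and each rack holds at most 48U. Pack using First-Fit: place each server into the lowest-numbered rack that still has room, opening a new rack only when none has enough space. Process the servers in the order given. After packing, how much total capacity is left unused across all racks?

42

Put 23U in rack 1; 25U remain.
Put 34U in rack 2; 14U remain.
Put 24U in rack 1; 1U remain.
Put 26U in rack 3; 22U remain.
Put 14U in rack 2; 0U remain.
Put 5U in rack 3; 17U remain.
Put 5U in rack 3; 12U remain.
Put 45U in rack 4; 3U remain.
Put 43U in rack 5; 5U remain.
Put 11U in rack 3; 1U remain.
Put 12U in rack 6; 36U remain.
Put 4U in rack 5; 1U remain.
6 racks × 48U = 288U; used 246U; unused 42U.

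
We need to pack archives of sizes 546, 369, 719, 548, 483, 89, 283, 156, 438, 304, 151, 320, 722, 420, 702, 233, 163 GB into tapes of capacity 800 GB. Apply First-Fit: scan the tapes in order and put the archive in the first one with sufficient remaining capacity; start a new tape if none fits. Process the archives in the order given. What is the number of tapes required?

546 GB → tape 1 (remaining 254 GB)
369 GB → tape 2 (remaining 431 GB)
719 GB → tape 3 (remaining 81 GB)
548 GB → tape 4 (remaining 252 GB)
483 GB → tape 5 (remaining 317 GB)
89 GB → tape 1 (remaining 165 GB)
283 GB → tape 2 (remaining 148 GB)
156 GB → tape 1 (remaining 9 GB)
438 GB → tape 6 (remaining 362 GB)
304 GB → tape 5 (remaining 13 GB)
151 GB → tape 4 (remaining 101 GB)
320 GB → tape 6 (remaining 42 GB)
722 GB → tape 7 (remaining 78 GB)
420 GB → tape 8 (remaining 380 GB)
702 GB → tape 9 (remaining 98 GB)
233 GB → tape 8 (remaining 147 GB)
163 GB → tape 10 (remaining 637 GB)
Final tapes: [546,89,156] [369,283] [719] [548,151] [483,304] [438,320] [722] [420,233] [702] [163].

10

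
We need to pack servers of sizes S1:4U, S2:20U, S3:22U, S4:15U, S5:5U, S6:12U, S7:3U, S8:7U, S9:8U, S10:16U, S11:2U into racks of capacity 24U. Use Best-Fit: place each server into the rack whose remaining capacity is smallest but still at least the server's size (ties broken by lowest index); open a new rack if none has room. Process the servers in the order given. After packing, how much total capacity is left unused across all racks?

S1 (4U) → rack 1 (remaining 20U)
S2 (20U) → rack 1 (remaining 0U)
S3 (22U) → rack 2 (remaining 2U)
S4 (15U) → rack 3 (remaining 9U)
S5 (5U) → rack 3 (remaining 4U)
S6 (12U) → rack 4 (remaining 12U)
S7 (3U) → rack 3 (remaining 1U)
S8 (7U) → rack 4 (remaining 5U)
S9 (8U) → rack 5 (remaining 16U)
S10 (16U) → rack 5 (remaining 0U)
S11 (2U) → rack 2 (remaining 0U)
5 racks × 24U = 120U; used 114U; unused 6U.

6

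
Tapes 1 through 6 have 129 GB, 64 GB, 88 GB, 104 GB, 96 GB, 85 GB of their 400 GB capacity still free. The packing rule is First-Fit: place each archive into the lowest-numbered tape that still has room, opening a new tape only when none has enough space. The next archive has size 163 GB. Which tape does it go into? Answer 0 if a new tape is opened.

0

No tape has ≥ 163 GB free, so a new tape is opened.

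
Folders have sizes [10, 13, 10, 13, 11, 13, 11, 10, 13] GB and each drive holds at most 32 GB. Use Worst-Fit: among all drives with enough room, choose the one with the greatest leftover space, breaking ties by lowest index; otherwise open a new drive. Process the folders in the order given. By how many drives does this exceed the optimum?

1

Worst-Fit: [10,13] [10,13] [11,13] [11,10] [13] → 5 drives.
Total size 104 GB; any packing needs at least ⌈104/32⌉ = 4 drives.
An optimal packing achieves that bound: [13,13] [13,13] [11,11,10] [10,10] → 4 drives.
Excess: 5 − 4 = 1.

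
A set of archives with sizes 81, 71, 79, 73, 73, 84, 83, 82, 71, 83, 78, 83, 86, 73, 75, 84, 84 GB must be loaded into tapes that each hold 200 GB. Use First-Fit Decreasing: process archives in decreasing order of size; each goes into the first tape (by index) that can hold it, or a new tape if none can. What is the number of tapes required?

Sorted descending: 86, 84, 84, 84, 83, 83, 83, 82, 81, 79, 78, 75, 73, 73, 73, 71, 71.
Put 86 GB in tape 1; 114 GB remain.
Put 84 GB in tape 1; 30 GB remain.
Put 84 GB in tape 2; 116 GB remain.
Put 84 GB in tape 2; 32 GB remain.
Put 83 GB in tape 3; 117 GB remain.
Put 83 GB in tape 3; 34 GB remain.
Put 83 GB in tape 4; 117 GB remain.
Put 82 GB in tape 4; 35 GB remain.
Put 81 GB in tape 5; 119 GB remain.
Put 79 GB in tape 5; 40 GB remain.
Put 78 GB in tape 6; 122 GB remain.
Put 75 GB in tape 6; 47 GB remain.
Put 73 GB in tape 7; 127 GB remain.
Put 73 GB in tape 7; 54 GB remain.
Put 73 GB in tape 8; 127 GB remain.
Put 71 GB in tape 8; 56 GB remain.
Put 71 GB in tape 9; 129 GB remain.

9 tapes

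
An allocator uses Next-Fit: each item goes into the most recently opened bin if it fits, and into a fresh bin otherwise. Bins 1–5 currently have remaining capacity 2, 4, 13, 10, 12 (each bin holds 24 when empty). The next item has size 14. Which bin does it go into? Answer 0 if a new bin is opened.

0

Next-Fit only looks at bin 5, which has 12 free.
14 does not fit, so a new bin is opened.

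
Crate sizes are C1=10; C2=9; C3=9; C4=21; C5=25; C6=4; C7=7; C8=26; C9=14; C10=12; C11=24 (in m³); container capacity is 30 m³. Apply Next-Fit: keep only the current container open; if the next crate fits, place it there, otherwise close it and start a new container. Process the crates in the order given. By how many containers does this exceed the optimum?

1

Next-Fit: [10,9,9] [21] [25,4] [7] [26] [14,12] [24] → 7 containers.
Total size 161 m³; any packing needs at least ⌈161/30⌉ = 6 containers.
An optimal packing achieves that bound: [26,4] [25] [24] [21,9] [14,12] [10,9,7] → 6 containers.
Excess: 7 − 6 = 1.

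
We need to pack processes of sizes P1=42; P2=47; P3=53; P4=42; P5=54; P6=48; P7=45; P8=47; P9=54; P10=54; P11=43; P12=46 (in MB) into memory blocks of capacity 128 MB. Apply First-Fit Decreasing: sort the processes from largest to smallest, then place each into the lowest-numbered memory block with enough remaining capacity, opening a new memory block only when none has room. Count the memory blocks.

6

Sorted descending: 54, 54, 54, 53, 48, 47, 47, 46, 45, 43, 42, 42.
memory block 1: place 54 MB, 74 MB left
memory block 1: place 54 MB, 20 MB left
memory block 2: place 54 MB, 74 MB left
memory block 2: place 53 MB, 21 MB left
memory block 3: place 48 MB, 80 MB left
memory block 3: place 47 MB, 33 MB left
memory block 4: place 47 MB, 81 MB left
memory block 4: place 46 MB, 35 MB left
memory block 5: place 45 MB, 83 MB left
memory block 5: place 43 MB, 40 MB left
memory block 6: place 42 MB, 86 MB left
memory block 6: place 42 MB, 44 MB left
Final memory blocks: [54,54] [54,53] [48,47] [47,46] [45,43] [42,42].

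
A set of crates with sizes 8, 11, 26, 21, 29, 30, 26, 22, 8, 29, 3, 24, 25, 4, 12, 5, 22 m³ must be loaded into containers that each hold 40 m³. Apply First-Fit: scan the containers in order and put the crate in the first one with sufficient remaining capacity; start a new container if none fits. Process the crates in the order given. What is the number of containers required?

container 1: place 8 m³, 32 m³ left
container 1: place 11 m³, 21 m³ left
container 2: place 26 m³, 14 m³ left
container 1: place 21 m³, 0 m³ left
container 3: place 29 m³, 11 m³ left
container 4: place 30 m³, 10 m³ left
container 5: place 26 m³, 14 m³ left
container 6: place 22 m³, 18 m³ left
container 2: place 8 m³, 6 m³ left
container 7: place 29 m³, 11 m³ left
container 2: place 3 m³, 3 m³ left
container 8: place 24 m³, 16 m³ left
container 9: place 25 m³, 15 m³ left
container 3: place 4 m³, 7 m³ left
container 5: place 12 m³, 2 m³ left
container 3: place 5 m³, 2 m³ left
container 10: place 22 m³, 18 m³ left

10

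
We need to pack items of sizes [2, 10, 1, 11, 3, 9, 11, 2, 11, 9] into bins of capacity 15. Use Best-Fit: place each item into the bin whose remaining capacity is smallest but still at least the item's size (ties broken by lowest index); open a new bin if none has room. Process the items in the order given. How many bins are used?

6

Put 2 in bin 1; 13 remain.
Put 10 in bin 1; 3 remain.
Put 1 in bin 1; 2 remain.
Put 11 in bin 2; 4 remain.
Put 3 in bin 2; 1 remain.
Put 9 in bin 3; 6 remain.
Put 11 in bin 4; 4 remain.
Put 2 in bin 1; 0 remain.
Put 11 in bin 5; 4 remain.
Put 9 in bin 6; 6 remain.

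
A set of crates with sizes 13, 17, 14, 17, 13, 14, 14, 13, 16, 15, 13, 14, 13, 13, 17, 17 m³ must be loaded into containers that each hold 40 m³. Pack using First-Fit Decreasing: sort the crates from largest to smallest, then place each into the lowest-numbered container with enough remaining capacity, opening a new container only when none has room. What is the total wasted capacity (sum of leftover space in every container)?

Sorted descending: 17, 17, 17, 17, 16, 15, 14, 14, 14, 14, 13, 13, 13, 13, 13, 13.
17 m³ → container 1 (remaining 23 m³)
17 m³ → container 1 (remaining 6 m³)
17 m³ → container 2 (remaining 23 m³)
17 m³ → container 2 (remaining 6 m³)
16 m³ → container 3 (remaining 24 m³)
15 m³ → container 3 (remaining 9 m³)
14 m³ → container 4 (remaining 26 m³)
14 m³ → container 4 (remaining 12 m³)
14 m³ → container 5 (remaining 26 m³)
14 m³ → container 5 (remaining 12 m³)
13 m³ → container 6 (remaining 27 m³)
13 m³ → container 6 (remaining 14 m³)
13 m³ → container 6 (remaining 1 m³)
13 m³ → container 7 (remaining 27 m³)
13 m³ → container 7 (remaining 14 m³)
13 m³ → container 7 (remaining 1 m³)
7 containers × 40 m³ = 280 m³; used 233 m³; unused 47 m³.

47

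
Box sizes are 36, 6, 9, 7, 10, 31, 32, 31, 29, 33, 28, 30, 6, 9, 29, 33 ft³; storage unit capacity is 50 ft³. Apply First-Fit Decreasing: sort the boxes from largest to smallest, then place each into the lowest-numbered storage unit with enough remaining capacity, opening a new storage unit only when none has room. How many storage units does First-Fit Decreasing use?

Sorted descending: 36, 33, 33, 32, 31, 31, 30, 29, 29, 28, 10, 9, 9, 7, 6, 6.
Put 36 ft³ in storage unit 1; 14 ft³ remain.
Put 33 ft³ in storage unit 2; 17 ft³ remain.
Put 33 ft³ in storage unit 3; 17 ft³ remain.
Put 32 ft³ in storage unit 4; 18 ft³ remain.
Put 31 ft³ in storage unit 5; 19 ft³ remain.
Put 31 ft³ in storage unit 6; 19 ft³ remain.
Put 30 ft³ in storage unit 7; 20 ft³ remain.
Put 29 ft³ in storage unit 8; 21 ft³ remain.
Put 29 ft³ in storage unit 9; 21 ft³ remain.
Put 28 ft³ in storage unit 10; 22 ft³ remain.
Put 10 ft³ in storage unit 1; 4 ft³ remain.
Put 9 ft³ in storage unit 2; 8 ft³ remain.
Put 9 ft³ in storage unit 3; 8 ft³ remain.
Put 7 ft³ in storage unit 2; 1 ft³ remain.
Put 6 ft³ in storage unit 3; 2 ft³ remain.
Put 6 ft³ in storage unit 4; 12 ft³ remain.
Final storage units: [36,10] [33,9,7] [33,9,6] [32,6] [31] [31] [30] [29] [29] [28].

10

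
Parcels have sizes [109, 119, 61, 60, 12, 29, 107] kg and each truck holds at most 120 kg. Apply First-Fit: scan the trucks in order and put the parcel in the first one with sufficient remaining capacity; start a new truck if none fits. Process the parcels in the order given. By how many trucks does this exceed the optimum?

0

First-Fit: [109] [119] [61,12,29] [60] [107] → 5 trucks.
Total size 497 kg; any packing needs at least ⌈497/120⌉ = 5 trucks.
So 5 is already optimal.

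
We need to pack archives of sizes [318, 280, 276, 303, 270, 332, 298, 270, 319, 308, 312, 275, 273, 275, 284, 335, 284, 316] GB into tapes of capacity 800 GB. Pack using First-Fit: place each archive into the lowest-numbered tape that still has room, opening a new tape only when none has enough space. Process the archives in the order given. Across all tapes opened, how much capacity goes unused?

1872

Put 318 GB in tape 1; 482 GB remain.
Put 280 GB in tape 1; 202 GB remain.
Put 276 GB in tape 2; 524 GB remain.
Put 303 GB in tape 2; 221 GB remain.
Put 270 GB in tape 3; 530 GB remain.
Put 332 GB in tape 3; 198 GB remain.
Put 298 GB in tape 4; 502 GB remain.
Put 270 GB in tape 4; 232 GB remain.
Put 319 GB in tape 5; 481 GB remain.
Put 308 GB in tape 5; 173 GB remain.
Put 312 GB in tape 6; 488 GB remain.
Put 275 GB in tape 6; 213 GB remain.
Put 273 GB in tape 7; 527 GB remain.
Put 275 GB in tape 7; 252 GB remain.
Put 284 GB in tape 8; 516 GB remain.
Put 335 GB in tape 8; 181 GB remain.
Put 284 GB in tape 9; 516 GB remain.
Put 316 GB in tape 9; 200 GB remain.
9 tapes × 800 GB = 7200 GB; used 5328 GB; unused 1872 GB.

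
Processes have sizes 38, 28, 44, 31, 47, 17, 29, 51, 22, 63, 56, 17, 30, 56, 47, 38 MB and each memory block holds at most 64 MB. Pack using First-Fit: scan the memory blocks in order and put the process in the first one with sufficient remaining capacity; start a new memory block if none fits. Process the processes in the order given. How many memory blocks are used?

38 MB → memory block 1 (remaining 26 MB)
28 MB → memory block 2 (remaining 36 MB)
44 MB → memory block 3 (remaining 20 MB)
31 MB → memory block 2 (remaining 5 MB)
47 MB → memory block 4 (remaining 17 MB)
17 MB → memory block 1 (remaining 9 MB)
29 MB → memory block 5 (remaining 35 MB)
51 MB → memory block 6 (remaining 13 MB)
22 MB → memory block 5 (remaining 13 MB)
63 MB → memory block 7 (remaining 1 MB)
56 MB → memory block 8 (remaining 8 MB)
17 MB → memory block 3 (remaining 3 MB)
30 MB → memory block 9 (remaining 34 MB)
56 MB → memory block 10 (remaining 8 MB)
47 MB → memory block 11 (remaining 17 MB)
38 MB → memory block 12 (remaining 26 MB)

12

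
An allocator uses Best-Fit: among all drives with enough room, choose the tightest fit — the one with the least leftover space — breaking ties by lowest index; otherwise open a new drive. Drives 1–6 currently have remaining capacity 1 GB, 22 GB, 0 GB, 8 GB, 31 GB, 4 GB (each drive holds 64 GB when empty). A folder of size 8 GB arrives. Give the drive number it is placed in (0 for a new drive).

Drives with room: drive 2 (22 GB), drive 4 (8 GB), drive 5 (31 GB).
Tightest fit is drive 4 with 8 GB free.

4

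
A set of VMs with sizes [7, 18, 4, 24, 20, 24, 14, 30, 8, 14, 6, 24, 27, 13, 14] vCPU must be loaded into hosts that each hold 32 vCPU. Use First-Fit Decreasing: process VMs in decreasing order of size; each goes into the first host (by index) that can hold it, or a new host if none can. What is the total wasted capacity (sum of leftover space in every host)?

41

Sorted descending: 30, 27, 24, 24, 24, 20, 18, 14, 14, 14, 13, 8, 7, 6, 4.
host 1: place 30 vCPU, 2 vCPU left
host 2: place 27 vCPU, 5 vCPU left
host 3: place 24 vCPU, 8 vCPU left
host 4: place 24 vCPU, 8 vCPU left
host 5: place 24 vCPU, 8 vCPU left
host 6: place 20 vCPU, 12 vCPU left
host 7: place 18 vCPU, 14 vCPU left
host 7: place 14 vCPU, 0 vCPU left
host 8: place 14 vCPU, 18 vCPU left
host 8: place 14 vCPU, 4 vCPU left
host 9: place 13 vCPU, 19 vCPU left
host 3: place 8 vCPU, 0 vCPU left
host 4: place 7 vCPU, 1 vCPU left
host 5: place 6 vCPU, 2 vCPU left
host 2: place 4 vCPU, 1 vCPU left
9 hosts × 32 vCPU = 288 vCPU; used 247 vCPU; unused 41 vCPU.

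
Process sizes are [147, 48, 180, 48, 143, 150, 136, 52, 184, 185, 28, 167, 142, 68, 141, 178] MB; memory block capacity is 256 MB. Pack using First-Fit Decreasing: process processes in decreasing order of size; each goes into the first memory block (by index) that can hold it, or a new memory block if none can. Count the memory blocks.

11 memory blocks

Sorted descending: 185, 184, 180, 178, 167, 150, 147, 143, 142, 141, 136, 68, 52, 48, 48, 28.
memory block 1: place 185 MB, 71 MB left
memory block 2: place 184 MB, 72 MB left
memory block 3: place 180 MB, 76 MB left
memory block 4: place 178 MB, 78 MB left
memory block 5: place 167 MB, 89 MB left
memory block 6: place 150 MB, 106 MB left
memory block 7: place 147 MB, 109 MB left
memory block 8: place 143 MB, 113 MB left
memory block 9: place 142 MB, 114 MB left
memory block 10: place 141 MB, 115 MB left
memory block 11: place 136 MB, 120 MB left
memory block 1: place 68 MB, 3 MB left
memory block 2: place 52 MB, 20 MB left
memory block 3: place 48 MB, 28 MB left
memory block 4: place 48 MB, 30 MB left
memory block 3: place 28 MB, 0 MB left
Final memory blocks: [185,68] [184,52] [180,48,28] [178,48] [167] [150] [147] [143] [142] [141] [136].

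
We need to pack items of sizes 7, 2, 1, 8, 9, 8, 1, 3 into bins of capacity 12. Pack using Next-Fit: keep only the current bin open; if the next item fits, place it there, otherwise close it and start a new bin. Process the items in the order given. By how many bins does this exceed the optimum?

Next-Fit: [7,2,1] [8] [9] [8,1,3] → 4 bins.
Total size 39; any packing needs at least ⌈39/12⌉ = 4 bins.
So 4 is already optimal.

0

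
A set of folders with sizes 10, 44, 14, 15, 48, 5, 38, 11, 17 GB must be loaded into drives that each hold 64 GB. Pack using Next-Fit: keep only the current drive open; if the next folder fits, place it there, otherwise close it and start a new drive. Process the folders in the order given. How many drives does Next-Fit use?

5

10 GB → drive 1 (remaining 54 GB)
44 GB → drive 1 (remaining 10 GB)
14 GB → drive 2 (remaining 50 GB)
15 GB → drive 2 (remaining 35 GB)
48 GB → drive 3 (remaining 16 GB)
5 GB → drive 3 (remaining 11 GB)
38 GB → drive 4 (remaining 26 GB)
11 GB → drive 4 (remaining 15 GB)
17 GB → drive 5 (remaining 47 GB)
Final drives: [10,44] [14,15] [48,5] [38,11] [17].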